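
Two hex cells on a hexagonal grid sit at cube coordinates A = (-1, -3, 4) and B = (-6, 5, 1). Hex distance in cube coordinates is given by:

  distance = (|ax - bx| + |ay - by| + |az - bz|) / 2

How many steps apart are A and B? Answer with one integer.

Answer: 8

Derivation:
|ax - bx| = |-1 - (-6)| = 5
|ay - by| = |-3 - 5| = 8
|az - bz| = |4 - 1| = 3
distance = (5 + 8 + 3) / 2 = 16 / 2 = 8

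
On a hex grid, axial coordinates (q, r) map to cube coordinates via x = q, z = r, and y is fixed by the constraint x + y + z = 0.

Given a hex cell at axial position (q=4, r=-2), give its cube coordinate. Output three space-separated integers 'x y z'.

Answer: 4 -2 -2

Derivation:
x = q = 4
z = r = -2
y = -x - z = -(4) - (-2) = -2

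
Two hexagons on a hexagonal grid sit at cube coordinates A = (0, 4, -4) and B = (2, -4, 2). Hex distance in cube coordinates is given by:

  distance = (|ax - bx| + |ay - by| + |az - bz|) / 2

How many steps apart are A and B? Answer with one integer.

Answer: 8

Derivation:
|ax - bx| = |0 - 2| = 2
|ay - by| = |4 - (-4)| = 8
|az - bz| = |-4 - 2| = 6
distance = (2 + 8 + 6) / 2 = 16 / 2 = 8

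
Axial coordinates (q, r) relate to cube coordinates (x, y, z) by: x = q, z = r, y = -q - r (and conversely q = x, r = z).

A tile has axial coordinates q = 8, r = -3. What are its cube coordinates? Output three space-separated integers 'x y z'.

x = q = 8
z = r = -3
y = -x - z = -(8) - (-3) = -5

Answer: 8 -5 -3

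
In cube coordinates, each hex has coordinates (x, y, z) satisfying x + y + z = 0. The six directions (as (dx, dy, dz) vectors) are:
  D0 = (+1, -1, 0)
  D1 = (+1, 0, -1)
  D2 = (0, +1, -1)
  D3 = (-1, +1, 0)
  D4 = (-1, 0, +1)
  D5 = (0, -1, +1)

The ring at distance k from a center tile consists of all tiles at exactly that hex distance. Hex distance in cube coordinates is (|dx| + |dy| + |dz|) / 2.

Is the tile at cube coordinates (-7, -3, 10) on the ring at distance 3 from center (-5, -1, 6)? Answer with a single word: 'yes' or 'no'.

Answer: no

Derivation:
|px - cx| = |-7 - (-5)| = 2
|py - cy| = |-3 - (-1)| = 2
|pz - cz| = |10 - 6| = 4
distance = (2+2+4)/2 = 8/2 = 4
radius = 3; distance != radius -> no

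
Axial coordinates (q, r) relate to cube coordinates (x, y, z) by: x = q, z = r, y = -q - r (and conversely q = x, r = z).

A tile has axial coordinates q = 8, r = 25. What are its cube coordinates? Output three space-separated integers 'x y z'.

x = q = 8
z = r = 25
y = -x - z = -(8) - (25) = -33

Answer: 8 -33 25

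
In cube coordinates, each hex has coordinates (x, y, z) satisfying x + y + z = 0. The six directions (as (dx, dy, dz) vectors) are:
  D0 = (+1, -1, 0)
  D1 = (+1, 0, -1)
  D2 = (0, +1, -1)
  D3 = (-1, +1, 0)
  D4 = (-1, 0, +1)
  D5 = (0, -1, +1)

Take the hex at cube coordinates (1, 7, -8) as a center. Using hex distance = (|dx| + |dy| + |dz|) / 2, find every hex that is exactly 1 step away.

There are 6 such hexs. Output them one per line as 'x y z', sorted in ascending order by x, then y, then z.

Answer: 0 7 -7
0 8 -8
1 6 -7
1 8 -9
2 6 -8
2 7 -9

Derivation:
Walk ring at distance 1 from (1, 7, -8):
Start at center + D4*1 = (0, 7, -7)
  hex 0: (0, 7, -7)
  hex 1: (1, 6, -7)
  hex 2: (2, 6, -8)
  hex 3: (2, 7, -9)
  hex 4: (1, 8, -9)
  hex 5: (0, 8, -8)
Sorted: 6 hexes.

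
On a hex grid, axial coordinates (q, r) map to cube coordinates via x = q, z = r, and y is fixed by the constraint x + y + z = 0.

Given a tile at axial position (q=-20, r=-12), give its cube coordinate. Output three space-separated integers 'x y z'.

x = q = -20
z = r = -12
y = -x - z = -(-20) - (-12) = 32

Answer: -20 32 -12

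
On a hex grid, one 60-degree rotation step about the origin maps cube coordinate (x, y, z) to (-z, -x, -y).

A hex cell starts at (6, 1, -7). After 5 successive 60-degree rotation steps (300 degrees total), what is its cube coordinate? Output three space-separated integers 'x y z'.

Start: (6, 1, -7)
Step 1: (6, 1, -7) -> (-(-7), -(6), -(1)) = (7, -6, -1)
Step 2: (7, -6, -1) -> (-(-1), -(7), -(-6)) = (1, -7, 6)
Step 3: (1, -7, 6) -> (-(6), -(1), -(-7)) = (-6, -1, 7)
Step 4: (-6, -1, 7) -> (-(7), -(-6), -(-1)) = (-7, 6, 1)
Step 5: (-7, 6, 1) -> (-(1), -(-7), -(6)) = (-1, 7, -6)

Answer: -1 7 -6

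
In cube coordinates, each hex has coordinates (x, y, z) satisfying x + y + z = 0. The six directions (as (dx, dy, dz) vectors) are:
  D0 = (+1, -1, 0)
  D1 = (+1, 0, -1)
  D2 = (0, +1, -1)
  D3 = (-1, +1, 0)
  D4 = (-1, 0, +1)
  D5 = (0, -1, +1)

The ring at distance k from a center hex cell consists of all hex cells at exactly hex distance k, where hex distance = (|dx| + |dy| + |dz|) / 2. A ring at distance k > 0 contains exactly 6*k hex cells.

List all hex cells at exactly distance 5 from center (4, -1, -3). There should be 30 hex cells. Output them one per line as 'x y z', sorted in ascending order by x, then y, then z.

Answer: -1 -1 2
-1 0 1
-1 1 0
-1 2 -1
-1 3 -2
-1 4 -3
0 -2 2
0 4 -4
1 -3 2
1 4 -5
2 -4 2
2 4 -6
3 -5 2
3 4 -7
4 -6 2
4 4 -8
5 -6 1
5 3 -8
6 -6 0
6 2 -8
7 -6 -1
7 1 -8
8 -6 -2
8 0 -8
9 -6 -3
9 -5 -4
9 -4 -5
9 -3 -6
9 -2 -7
9 -1 -8

Derivation:
Walk ring at distance 5 from (4, -1, -3):
Start at center + D4*5 = (-1, -1, 2)
  hex 0: (-1, -1, 2)
  hex 1: (0, -2, 2)
  hex 2: (1, -3, 2)
  hex 3: (2, -4, 2)
  hex 4: (3, -5, 2)
  hex 5: (4, -6, 2)
  hex 6: (5, -6, 1)
  hex 7: (6, -6, 0)
  hex 8: (7, -6, -1)
  hex 9: (8, -6, -2)
  hex 10: (9, -6, -3)
  hex 11: (9, -5, -4)
  hex 12: (9, -4, -5)
  hex 13: (9, -3, -6)
  hex 14: (9, -2, -7)
  hex 15: (9, -1, -8)
  hex 16: (8, 0, -8)
  hex 17: (7, 1, -8)
  hex 18: (6, 2, -8)
  hex 19: (5, 3, -8)
  hex 20: (4, 4, -8)
  hex 21: (3, 4, -7)
  hex 22: (2, 4, -6)
  hex 23: (1, 4, -5)
  hex 24: (0, 4, -4)
  hex 25: (-1, 4, -3)
  hex 26: (-1, 3, -2)
  hex 27: (-1, 2, -1)
  hex 28: (-1, 1, 0)
  hex 29: (-1, 0, 1)
Sorted: 30 hexes.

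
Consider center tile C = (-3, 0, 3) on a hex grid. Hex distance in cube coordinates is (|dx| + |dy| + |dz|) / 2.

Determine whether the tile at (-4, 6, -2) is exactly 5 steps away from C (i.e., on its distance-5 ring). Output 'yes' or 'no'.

|px - cx| = |-4 - (-3)| = 1
|py - cy| = |6 - 0| = 6
|pz - cz| = |-2 - 3| = 5
distance = (1+6+5)/2 = 12/2 = 6
radius = 5; distance != radius -> no

Answer: no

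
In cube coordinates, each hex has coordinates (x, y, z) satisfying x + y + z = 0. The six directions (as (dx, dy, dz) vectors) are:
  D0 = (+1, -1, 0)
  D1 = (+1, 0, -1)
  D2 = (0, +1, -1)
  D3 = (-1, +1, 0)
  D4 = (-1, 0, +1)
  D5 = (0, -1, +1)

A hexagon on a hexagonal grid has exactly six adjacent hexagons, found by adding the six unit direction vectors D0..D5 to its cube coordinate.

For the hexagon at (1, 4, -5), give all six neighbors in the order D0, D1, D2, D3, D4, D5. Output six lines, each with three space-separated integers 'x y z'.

Center: (1, 4, -5). Add each direction:
  D0: (1, 4, -5) + (1, -1, 0) = (2, 3, -5)
  D1: (1, 4, -5) + (1, 0, -1) = (2, 4, -6)
  D2: (1, 4, -5) + (0, 1, -1) = (1, 5, -6)
  D3: (1, 4, -5) + (-1, 1, 0) = (0, 5, -5)
  D4: (1, 4, -5) + (-1, 0, 1) = (0, 4, -4)
  D5: (1, 4, -5) + (0, -1, 1) = (1, 3, -4)

Answer: 2 3 -5
2 4 -6
1 5 -6
0 5 -5
0 4 -4
1 3 -4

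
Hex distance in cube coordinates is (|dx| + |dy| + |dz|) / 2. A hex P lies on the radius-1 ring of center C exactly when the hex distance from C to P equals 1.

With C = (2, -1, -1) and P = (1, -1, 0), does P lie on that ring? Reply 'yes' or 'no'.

Answer: yes

Derivation:
|px - cx| = |1 - 2| = 1
|py - cy| = |-1 - (-1)| = 0
|pz - cz| = |0 - (-1)| = 1
distance = (1+0+1)/2 = 2/2 = 1
radius = 1; distance == radius -> yes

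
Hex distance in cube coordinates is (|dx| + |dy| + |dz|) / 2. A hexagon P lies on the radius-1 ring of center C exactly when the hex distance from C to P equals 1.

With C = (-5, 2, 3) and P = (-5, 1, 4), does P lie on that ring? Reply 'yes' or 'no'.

|px - cx| = |-5 - (-5)| = 0
|py - cy| = |1 - 2| = 1
|pz - cz| = |4 - 3| = 1
distance = (0+1+1)/2 = 2/2 = 1
radius = 1; distance == radius -> yes

Answer: yes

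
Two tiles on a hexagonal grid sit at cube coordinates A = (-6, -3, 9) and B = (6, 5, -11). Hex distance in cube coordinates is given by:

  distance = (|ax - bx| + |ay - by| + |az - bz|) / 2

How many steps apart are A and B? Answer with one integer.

|ax - bx| = |-6 - 6| = 12
|ay - by| = |-3 - 5| = 8
|az - bz| = |9 - (-11)| = 20
distance = (12 + 8 + 20) / 2 = 40 / 2 = 20

Answer: 20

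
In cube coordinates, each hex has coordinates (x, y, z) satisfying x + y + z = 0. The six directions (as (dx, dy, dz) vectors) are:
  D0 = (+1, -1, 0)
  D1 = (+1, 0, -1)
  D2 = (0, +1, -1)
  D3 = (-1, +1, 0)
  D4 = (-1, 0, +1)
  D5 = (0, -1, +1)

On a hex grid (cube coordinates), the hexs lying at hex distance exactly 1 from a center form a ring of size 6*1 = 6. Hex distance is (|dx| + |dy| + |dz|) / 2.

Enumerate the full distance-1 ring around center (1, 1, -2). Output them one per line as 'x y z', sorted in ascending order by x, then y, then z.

Walk ring at distance 1 from (1, 1, -2):
Start at center + D4*1 = (0, 1, -1)
  hex 0: (0, 1, -1)
  hex 1: (1, 0, -1)
  hex 2: (2, 0, -2)
  hex 3: (2, 1, -3)
  hex 4: (1, 2, -3)
  hex 5: (0, 2, -2)
Sorted: 6 hexes.

Answer: 0 1 -1
0 2 -2
1 0 -1
1 2 -3
2 0 -2
2 1 -3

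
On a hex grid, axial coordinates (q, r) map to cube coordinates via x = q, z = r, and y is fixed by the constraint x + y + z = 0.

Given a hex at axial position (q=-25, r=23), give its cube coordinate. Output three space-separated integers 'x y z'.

Answer: -25 2 23

Derivation:
x = q = -25
z = r = 23
y = -x - z = -(-25) - (23) = 2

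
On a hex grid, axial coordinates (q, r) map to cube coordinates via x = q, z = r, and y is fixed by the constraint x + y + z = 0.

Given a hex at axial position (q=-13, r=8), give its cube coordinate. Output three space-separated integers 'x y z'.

Answer: -13 5 8

Derivation:
x = q = -13
z = r = 8
y = -x - z = -(-13) - (8) = 5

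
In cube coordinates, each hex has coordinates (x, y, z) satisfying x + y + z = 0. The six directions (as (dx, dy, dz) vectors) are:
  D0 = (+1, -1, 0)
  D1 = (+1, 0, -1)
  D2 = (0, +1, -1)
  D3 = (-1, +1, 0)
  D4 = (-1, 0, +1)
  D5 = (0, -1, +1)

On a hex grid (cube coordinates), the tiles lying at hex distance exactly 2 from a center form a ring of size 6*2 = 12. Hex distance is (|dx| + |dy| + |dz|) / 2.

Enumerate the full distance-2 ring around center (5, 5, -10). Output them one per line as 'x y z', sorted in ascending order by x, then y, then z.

Answer: 3 5 -8
3 6 -9
3 7 -10
4 4 -8
4 7 -11
5 3 -8
5 7 -12
6 3 -9
6 6 -12
7 3 -10
7 4 -11
7 5 -12

Derivation:
Walk ring at distance 2 from (5, 5, -10):
Start at center + D4*2 = (3, 5, -8)
  hex 0: (3, 5, -8)
  hex 1: (4, 4, -8)
  hex 2: (5, 3, -8)
  hex 3: (6, 3, -9)
  hex 4: (7, 3, -10)
  hex 5: (7, 4, -11)
  hex 6: (7, 5, -12)
  hex 7: (6, 6, -12)
  hex 8: (5, 7, -12)
  hex 9: (4, 7, -11)
  hex 10: (3, 7, -10)
  hex 11: (3, 6, -9)
Sorted: 12 hexes.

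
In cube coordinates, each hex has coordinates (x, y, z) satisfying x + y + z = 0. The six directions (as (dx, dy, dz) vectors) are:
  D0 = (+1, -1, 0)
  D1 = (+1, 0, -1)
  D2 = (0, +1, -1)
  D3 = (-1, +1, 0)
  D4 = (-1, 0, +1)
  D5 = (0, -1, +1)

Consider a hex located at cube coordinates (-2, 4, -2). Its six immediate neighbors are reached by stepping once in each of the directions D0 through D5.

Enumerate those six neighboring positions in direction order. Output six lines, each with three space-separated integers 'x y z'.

Answer: -1 3 -2
-1 4 -3
-2 5 -3
-3 5 -2
-3 4 -1
-2 3 -1

Derivation:
Center: (-2, 4, -2). Add each direction:
  D0: (-2, 4, -2) + (1, -1, 0) = (-1, 3, -2)
  D1: (-2, 4, -2) + (1, 0, -1) = (-1, 4, -3)
  D2: (-2, 4, -2) + (0, 1, -1) = (-2, 5, -3)
  D3: (-2, 4, -2) + (-1, 1, 0) = (-3, 5, -2)
  D4: (-2, 4, -2) + (-1, 0, 1) = (-3, 4, -1)
  D5: (-2, 4, -2) + (0, -1, 1) = (-2, 3, -1)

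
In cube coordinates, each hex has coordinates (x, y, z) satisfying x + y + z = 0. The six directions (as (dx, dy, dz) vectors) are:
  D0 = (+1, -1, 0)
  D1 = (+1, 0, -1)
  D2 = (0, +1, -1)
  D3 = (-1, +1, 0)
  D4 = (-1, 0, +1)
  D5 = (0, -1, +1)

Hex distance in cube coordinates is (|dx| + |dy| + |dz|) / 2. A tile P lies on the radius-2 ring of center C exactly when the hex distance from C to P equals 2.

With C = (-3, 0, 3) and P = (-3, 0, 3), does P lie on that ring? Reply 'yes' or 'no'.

Answer: no

Derivation:
|px - cx| = |-3 - (-3)| = 0
|py - cy| = |0 - 0| = 0
|pz - cz| = |3 - 3| = 0
distance = (0+0+0)/2 = 0/2 = 0
radius = 2; distance != radius -> no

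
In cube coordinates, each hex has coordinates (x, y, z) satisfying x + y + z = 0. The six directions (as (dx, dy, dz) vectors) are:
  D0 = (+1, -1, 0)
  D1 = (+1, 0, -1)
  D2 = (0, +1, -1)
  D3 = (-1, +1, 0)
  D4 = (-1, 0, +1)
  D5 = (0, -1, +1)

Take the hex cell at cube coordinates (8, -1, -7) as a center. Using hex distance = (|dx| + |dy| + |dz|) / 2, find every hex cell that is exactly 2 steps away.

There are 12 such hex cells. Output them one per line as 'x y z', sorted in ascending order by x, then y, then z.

Answer: 6 -1 -5
6 0 -6
6 1 -7
7 -2 -5
7 1 -8
8 -3 -5
8 1 -9
9 -3 -6
9 0 -9
10 -3 -7
10 -2 -8
10 -1 -9

Derivation:
Walk ring at distance 2 from (8, -1, -7):
Start at center + D4*2 = (6, -1, -5)
  hex 0: (6, -1, -5)
  hex 1: (7, -2, -5)
  hex 2: (8, -3, -5)
  hex 3: (9, -3, -6)
  hex 4: (10, -3, -7)
  hex 5: (10, -2, -8)
  hex 6: (10, -1, -9)
  hex 7: (9, 0, -9)
  hex 8: (8, 1, -9)
  hex 9: (7, 1, -8)
  hex 10: (6, 1, -7)
  hex 11: (6, 0, -6)
Sorted: 12 hexes.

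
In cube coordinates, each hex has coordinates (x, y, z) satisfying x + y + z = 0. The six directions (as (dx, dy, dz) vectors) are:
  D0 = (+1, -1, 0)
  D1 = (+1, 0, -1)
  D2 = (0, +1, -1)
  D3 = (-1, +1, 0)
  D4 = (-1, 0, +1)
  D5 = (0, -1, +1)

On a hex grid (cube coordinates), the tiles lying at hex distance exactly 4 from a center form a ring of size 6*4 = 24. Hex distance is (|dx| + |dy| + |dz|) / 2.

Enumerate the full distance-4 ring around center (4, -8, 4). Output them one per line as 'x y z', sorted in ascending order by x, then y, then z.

Walk ring at distance 4 from (4, -8, 4):
Start at center + D4*4 = (0, -8, 8)
  hex 0: (0, -8, 8)
  hex 1: (1, -9, 8)
  hex 2: (2, -10, 8)
  hex 3: (3, -11, 8)
  hex 4: (4, -12, 8)
  hex 5: (5, -12, 7)
  hex 6: (6, -12, 6)
  hex 7: (7, -12, 5)
  hex 8: (8, -12, 4)
  hex 9: (8, -11, 3)
  hex 10: (8, -10, 2)
  hex 11: (8, -9, 1)
  hex 12: (8, -8, 0)
  hex 13: (7, -7, 0)
  hex 14: (6, -6, 0)
  hex 15: (5, -5, 0)
  hex 16: (4, -4, 0)
  hex 17: (3, -4, 1)
  hex 18: (2, -4, 2)
  hex 19: (1, -4, 3)
  hex 20: (0, -4, 4)
  hex 21: (0, -5, 5)
  hex 22: (0, -6, 6)
  hex 23: (0, -7, 7)
Sorted: 24 hexes.

Answer: 0 -8 8
0 -7 7
0 -6 6
0 -5 5
0 -4 4
1 -9 8
1 -4 3
2 -10 8
2 -4 2
3 -11 8
3 -4 1
4 -12 8
4 -4 0
5 -12 7
5 -5 0
6 -12 6
6 -6 0
7 -12 5
7 -7 0
8 -12 4
8 -11 3
8 -10 2
8 -9 1
8 -8 0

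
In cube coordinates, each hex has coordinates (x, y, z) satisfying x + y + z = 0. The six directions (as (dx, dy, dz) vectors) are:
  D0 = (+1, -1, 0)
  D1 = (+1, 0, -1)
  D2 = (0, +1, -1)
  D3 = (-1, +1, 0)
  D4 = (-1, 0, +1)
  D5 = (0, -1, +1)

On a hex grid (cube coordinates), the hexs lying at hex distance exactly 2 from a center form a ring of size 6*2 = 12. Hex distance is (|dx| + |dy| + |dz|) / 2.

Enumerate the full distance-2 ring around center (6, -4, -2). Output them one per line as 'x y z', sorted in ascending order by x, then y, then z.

Walk ring at distance 2 from (6, -4, -2):
Start at center + D4*2 = (4, -4, 0)
  hex 0: (4, -4, 0)
  hex 1: (5, -5, 0)
  hex 2: (6, -6, 0)
  hex 3: (7, -6, -1)
  hex 4: (8, -6, -2)
  hex 5: (8, -5, -3)
  hex 6: (8, -4, -4)
  hex 7: (7, -3, -4)
  hex 8: (6, -2, -4)
  hex 9: (5, -2, -3)
  hex 10: (4, -2, -2)
  hex 11: (4, -3, -1)
Sorted: 12 hexes.

Answer: 4 -4 0
4 -3 -1
4 -2 -2
5 -5 0
5 -2 -3
6 -6 0
6 -2 -4
7 -6 -1
7 -3 -4
8 -6 -2
8 -5 -3
8 -4 -4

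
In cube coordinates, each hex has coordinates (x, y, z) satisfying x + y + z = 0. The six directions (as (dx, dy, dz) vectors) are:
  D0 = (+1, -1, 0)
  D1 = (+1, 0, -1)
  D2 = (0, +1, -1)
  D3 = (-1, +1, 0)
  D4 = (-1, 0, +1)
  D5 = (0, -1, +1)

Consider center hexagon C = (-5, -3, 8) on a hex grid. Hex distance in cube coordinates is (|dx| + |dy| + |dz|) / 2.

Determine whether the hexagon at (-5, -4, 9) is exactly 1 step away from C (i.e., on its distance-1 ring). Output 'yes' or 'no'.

|px - cx| = |-5 - (-5)| = 0
|py - cy| = |-4 - (-3)| = 1
|pz - cz| = |9 - 8| = 1
distance = (0+1+1)/2 = 2/2 = 1
radius = 1; distance == radius -> yes

Answer: yes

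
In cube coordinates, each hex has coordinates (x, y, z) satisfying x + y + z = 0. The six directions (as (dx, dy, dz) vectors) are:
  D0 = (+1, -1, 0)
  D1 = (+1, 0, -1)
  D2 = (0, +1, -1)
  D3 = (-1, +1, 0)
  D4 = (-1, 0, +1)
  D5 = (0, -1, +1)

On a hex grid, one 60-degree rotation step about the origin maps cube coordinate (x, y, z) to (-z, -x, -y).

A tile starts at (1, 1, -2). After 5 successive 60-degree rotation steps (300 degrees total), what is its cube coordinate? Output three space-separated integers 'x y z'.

Answer: -1 2 -1

Derivation:
Start: (1, 1, -2)
Step 1: (1, 1, -2) -> (-(-2), -(1), -(1)) = (2, -1, -1)
Step 2: (2, -1, -1) -> (-(-1), -(2), -(-1)) = (1, -2, 1)
Step 3: (1, -2, 1) -> (-(1), -(1), -(-2)) = (-1, -1, 2)
Step 4: (-1, -1, 2) -> (-(2), -(-1), -(-1)) = (-2, 1, 1)
Step 5: (-2, 1, 1) -> (-(1), -(-2), -(1)) = (-1, 2, -1)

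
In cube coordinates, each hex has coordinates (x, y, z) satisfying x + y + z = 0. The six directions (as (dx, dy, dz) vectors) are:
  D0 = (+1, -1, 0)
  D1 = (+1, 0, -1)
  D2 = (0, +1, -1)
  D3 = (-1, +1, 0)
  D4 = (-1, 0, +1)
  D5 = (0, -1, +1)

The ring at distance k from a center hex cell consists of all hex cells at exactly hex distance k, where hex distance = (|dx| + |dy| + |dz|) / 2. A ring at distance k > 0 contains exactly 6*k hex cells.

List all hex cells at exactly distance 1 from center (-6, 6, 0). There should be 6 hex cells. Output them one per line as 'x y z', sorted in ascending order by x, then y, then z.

Answer: -7 6 1
-7 7 0
-6 5 1
-6 7 -1
-5 5 0
-5 6 -1

Derivation:
Walk ring at distance 1 from (-6, 6, 0):
Start at center + D4*1 = (-7, 6, 1)
  hex 0: (-7, 6, 1)
  hex 1: (-6, 5, 1)
  hex 2: (-5, 5, 0)
  hex 3: (-5, 6, -1)
  hex 4: (-6, 7, -1)
  hex 5: (-7, 7, 0)
Sorted: 6 hexes.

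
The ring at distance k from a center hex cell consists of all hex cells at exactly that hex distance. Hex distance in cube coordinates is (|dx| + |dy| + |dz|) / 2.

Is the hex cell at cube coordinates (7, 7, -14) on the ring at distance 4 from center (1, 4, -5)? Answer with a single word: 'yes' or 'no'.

|px - cx| = |7 - 1| = 6
|py - cy| = |7 - 4| = 3
|pz - cz| = |-14 - (-5)| = 9
distance = (6+3+9)/2 = 18/2 = 9
radius = 4; distance != radius -> no

Answer: no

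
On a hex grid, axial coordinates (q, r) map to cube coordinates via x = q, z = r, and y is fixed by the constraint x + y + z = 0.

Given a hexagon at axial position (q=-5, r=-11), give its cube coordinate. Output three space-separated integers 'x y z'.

Answer: -5 16 -11

Derivation:
x = q = -5
z = r = -11
y = -x - z = -(-5) - (-11) = 16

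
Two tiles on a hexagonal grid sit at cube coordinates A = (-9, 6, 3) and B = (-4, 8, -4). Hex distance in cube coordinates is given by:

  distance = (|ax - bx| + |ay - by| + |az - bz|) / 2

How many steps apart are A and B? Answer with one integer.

Answer: 7

Derivation:
|ax - bx| = |-9 - (-4)| = 5
|ay - by| = |6 - 8| = 2
|az - bz| = |3 - (-4)| = 7
distance = (5 + 2 + 7) / 2 = 14 / 2 = 7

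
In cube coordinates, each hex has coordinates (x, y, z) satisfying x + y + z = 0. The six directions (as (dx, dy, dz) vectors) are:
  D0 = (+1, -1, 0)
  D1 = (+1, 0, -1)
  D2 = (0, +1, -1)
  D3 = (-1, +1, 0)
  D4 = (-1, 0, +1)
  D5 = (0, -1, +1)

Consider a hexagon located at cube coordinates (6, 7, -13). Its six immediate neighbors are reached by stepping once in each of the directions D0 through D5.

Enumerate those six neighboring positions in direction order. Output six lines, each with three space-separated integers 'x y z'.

Center: (6, 7, -13). Add each direction:
  D0: (6, 7, -13) + (1, -1, 0) = (7, 6, -13)
  D1: (6, 7, -13) + (1, 0, -1) = (7, 7, -14)
  D2: (6, 7, -13) + (0, 1, -1) = (6, 8, -14)
  D3: (6, 7, -13) + (-1, 1, 0) = (5, 8, -13)
  D4: (6, 7, -13) + (-1, 0, 1) = (5, 7, -12)
  D5: (6, 7, -13) + (0, -1, 1) = (6, 6, -12)

Answer: 7 6 -13
7 7 -14
6 8 -14
5 8 -13
5 7 -12
6 6 -12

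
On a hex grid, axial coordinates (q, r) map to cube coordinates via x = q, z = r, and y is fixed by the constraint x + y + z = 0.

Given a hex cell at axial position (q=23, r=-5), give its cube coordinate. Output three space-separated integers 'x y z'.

Answer: 23 -18 -5

Derivation:
x = q = 23
z = r = -5
y = -x - z = -(23) - (-5) = -18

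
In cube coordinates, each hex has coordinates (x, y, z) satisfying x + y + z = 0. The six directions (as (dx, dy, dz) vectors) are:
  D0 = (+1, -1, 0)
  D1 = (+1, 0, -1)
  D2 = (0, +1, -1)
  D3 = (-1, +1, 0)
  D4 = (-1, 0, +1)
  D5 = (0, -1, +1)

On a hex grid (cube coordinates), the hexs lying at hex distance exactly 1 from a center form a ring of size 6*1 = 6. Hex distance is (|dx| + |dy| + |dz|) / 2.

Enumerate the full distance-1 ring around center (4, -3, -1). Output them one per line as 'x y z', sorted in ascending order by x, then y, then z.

Answer: 3 -3 0
3 -2 -1
4 -4 0
4 -2 -2
5 -4 -1
5 -3 -2

Derivation:
Walk ring at distance 1 from (4, -3, -1):
Start at center + D4*1 = (3, -3, 0)
  hex 0: (3, -3, 0)
  hex 1: (4, -4, 0)
  hex 2: (5, -4, -1)
  hex 3: (5, -3, -2)
  hex 4: (4, -2, -2)
  hex 5: (3, -2, -1)
Sorted: 6 hexes.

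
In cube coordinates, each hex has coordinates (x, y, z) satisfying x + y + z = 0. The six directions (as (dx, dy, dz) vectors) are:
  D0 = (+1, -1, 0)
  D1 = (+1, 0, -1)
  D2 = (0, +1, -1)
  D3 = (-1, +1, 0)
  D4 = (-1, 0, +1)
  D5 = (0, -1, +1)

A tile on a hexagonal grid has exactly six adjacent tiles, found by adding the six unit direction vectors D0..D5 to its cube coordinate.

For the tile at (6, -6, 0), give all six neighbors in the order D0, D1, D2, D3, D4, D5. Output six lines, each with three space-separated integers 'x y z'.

Center: (6, -6, 0). Add each direction:
  D0: (6, -6, 0) + (1, -1, 0) = (7, -7, 0)
  D1: (6, -6, 0) + (1, 0, -1) = (7, -6, -1)
  D2: (6, -6, 0) + (0, 1, -1) = (6, -5, -1)
  D3: (6, -6, 0) + (-1, 1, 0) = (5, -5, 0)
  D4: (6, -6, 0) + (-1, 0, 1) = (5, -6, 1)
  D5: (6, -6, 0) + (0, -1, 1) = (6, -7, 1)

Answer: 7 -7 0
7 -6 -1
6 -5 -1
5 -5 0
5 -6 1
6 -7 1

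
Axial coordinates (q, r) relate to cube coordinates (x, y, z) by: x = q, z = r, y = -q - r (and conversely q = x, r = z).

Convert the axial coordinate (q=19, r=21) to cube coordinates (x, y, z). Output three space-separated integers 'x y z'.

Answer: 19 -40 21

Derivation:
x = q = 19
z = r = 21
y = -x - z = -(19) - (21) = -40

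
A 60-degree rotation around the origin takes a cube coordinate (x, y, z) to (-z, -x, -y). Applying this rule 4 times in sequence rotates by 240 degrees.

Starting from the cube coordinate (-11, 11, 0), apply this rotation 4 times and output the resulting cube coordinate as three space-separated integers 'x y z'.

Start: (-11, 11, 0)
Step 1: (-11, 11, 0) -> (-(0), -(-11), -(11)) = (0, 11, -11)
Step 2: (0, 11, -11) -> (-(-11), -(0), -(11)) = (11, 0, -11)
Step 3: (11, 0, -11) -> (-(-11), -(11), -(0)) = (11, -11, 0)
Step 4: (11, -11, 0) -> (-(0), -(11), -(-11)) = (0, -11, 11)

Answer: 0 -11 11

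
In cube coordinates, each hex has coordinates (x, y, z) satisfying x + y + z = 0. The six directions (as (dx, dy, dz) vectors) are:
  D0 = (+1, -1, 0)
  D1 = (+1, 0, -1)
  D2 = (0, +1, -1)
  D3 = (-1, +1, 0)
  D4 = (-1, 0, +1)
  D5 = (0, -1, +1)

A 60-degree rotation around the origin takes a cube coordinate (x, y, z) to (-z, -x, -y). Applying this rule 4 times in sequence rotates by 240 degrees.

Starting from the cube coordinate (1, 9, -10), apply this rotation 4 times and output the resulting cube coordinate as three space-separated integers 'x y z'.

Answer: -10 1 9

Derivation:
Start: (1, 9, -10)
Step 1: (1, 9, -10) -> (-(-10), -(1), -(9)) = (10, -1, -9)
Step 2: (10, -1, -9) -> (-(-9), -(10), -(-1)) = (9, -10, 1)
Step 3: (9, -10, 1) -> (-(1), -(9), -(-10)) = (-1, -9, 10)
Step 4: (-1, -9, 10) -> (-(10), -(-1), -(-9)) = (-10, 1, 9)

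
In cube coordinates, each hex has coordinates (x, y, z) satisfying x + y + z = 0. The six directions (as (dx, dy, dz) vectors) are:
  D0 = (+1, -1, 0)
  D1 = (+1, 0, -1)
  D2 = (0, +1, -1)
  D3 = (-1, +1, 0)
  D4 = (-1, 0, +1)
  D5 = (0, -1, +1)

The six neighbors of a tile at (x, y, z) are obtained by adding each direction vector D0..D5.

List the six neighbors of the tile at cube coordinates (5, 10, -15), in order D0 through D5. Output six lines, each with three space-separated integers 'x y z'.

Answer: 6 9 -15
6 10 -16
5 11 -16
4 11 -15
4 10 -14
5 9 -14

Derivation:
Center: (5, 10, -15). Add each direction:
  D0: (5, 10, -15) + (1, -1, 0) = (6, 9, -15)
  D1: (5, 10, -15) + (1, 0, -1) = (6, 10, -16)
  D2: (5, 10, -15) + (0, 1, -1) = (5, 11, -16)
  D3: (5, 10, -15) + (-1, 1, 0) = (4, 11, -15)
  D4: (5, 10, -15) + (-1, 0, 1) = (4, 10, -14)
  D5: (5, 10, -15) + (0, -1, 1) = (5, 9, -14)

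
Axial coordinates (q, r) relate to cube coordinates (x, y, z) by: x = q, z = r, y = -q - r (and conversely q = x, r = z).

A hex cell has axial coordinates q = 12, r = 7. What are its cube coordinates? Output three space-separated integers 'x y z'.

x = q = 12
z = r = 7
y = -x - z = -(12) - (7) = -19

Answer: 12 -19 7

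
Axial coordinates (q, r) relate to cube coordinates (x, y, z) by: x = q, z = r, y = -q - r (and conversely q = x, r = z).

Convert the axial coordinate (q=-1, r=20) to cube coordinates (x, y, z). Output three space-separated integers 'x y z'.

Answer: -1 -19 20

Derivation:
x = q = -1
z = r = 20
y = -x - z = -(-1) - (20) = -19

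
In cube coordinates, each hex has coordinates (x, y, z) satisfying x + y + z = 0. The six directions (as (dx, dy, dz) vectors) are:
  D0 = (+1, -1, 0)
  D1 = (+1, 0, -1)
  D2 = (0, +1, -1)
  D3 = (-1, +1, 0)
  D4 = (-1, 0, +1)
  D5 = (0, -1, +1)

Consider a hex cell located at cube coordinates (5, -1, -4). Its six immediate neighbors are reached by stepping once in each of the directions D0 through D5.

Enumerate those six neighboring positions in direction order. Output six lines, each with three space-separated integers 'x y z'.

Answer: 6 -2 -4
6 -1 -5
5 0 -5
4 0 -4
4 -1 -3
5 -2 -3

Derivation:
Center: (5, -1, -4). Add each direction:
  D0: (5, -1, -4) + (1, -1, 0) = (6, -2, -4)
  D1: (5, -1, -4) + (1, 0, -1) = (6, -1, -5)
  D2: (5, -1, -4) + (0, 1, -1) = (5, 0, -5)
  D3: (5, -1, -4) + (-1, 1, 0) = (4, 0, -4)
  D4: (5, -1, -4) + (-1, 0, 1) = (4, -1, -3)
  D5: (5, -1, -4) + (0, -1, 1) = (5, -2, -3)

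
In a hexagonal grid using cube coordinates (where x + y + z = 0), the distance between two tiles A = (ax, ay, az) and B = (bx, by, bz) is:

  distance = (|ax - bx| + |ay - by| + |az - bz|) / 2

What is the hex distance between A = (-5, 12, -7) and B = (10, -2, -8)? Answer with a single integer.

|ax - bx| = |-5 - 10| = 15
|ay - by| = |12 - (-2)| = 14
|az - bz| = |-7 - (-8)| = 1
distance = (15 + 14 + 1) / 2 = 30 / 2 = 15

Answer: 15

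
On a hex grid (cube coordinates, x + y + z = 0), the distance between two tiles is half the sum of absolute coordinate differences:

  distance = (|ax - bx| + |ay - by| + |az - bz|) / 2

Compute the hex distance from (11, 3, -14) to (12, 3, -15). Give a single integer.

|ax - bx| = |11 - 12| = 1
|ay - by| = |3 - 3| = 0
|az - bz| = |-14 - (-15)| = 1
distance = (1 + 0 + 1) / 2 = 2 / 2 = 1

Answer: 1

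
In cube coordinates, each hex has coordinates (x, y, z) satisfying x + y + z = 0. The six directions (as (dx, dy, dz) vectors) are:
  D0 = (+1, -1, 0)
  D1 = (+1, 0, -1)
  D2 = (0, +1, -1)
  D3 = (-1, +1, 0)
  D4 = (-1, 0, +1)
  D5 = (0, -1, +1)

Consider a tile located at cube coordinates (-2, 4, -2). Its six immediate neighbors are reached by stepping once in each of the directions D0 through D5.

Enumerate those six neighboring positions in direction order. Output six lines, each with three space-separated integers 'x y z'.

Answer: -1 3 -2
-1 4 -3
-2 5 -3
-3 5 -2
-3 4 -1
-2 3 -1

Derivation:
Center: (-2, 4, -2). Add each direction:
  D0: (-2, 4, -2) + (1, -1, 0) = (-1, 3, -2)
  D1: (-2, 4, -2) + (1, 0, -1) = (-1, 4, -3)
  D2: (-2, 4, -2) + (0, 1, -1) = (-2, 5, -3)
  D3: (-2, 4, -2) + (-1, 1, 0) = (-3, 5, -2)
  D4: (-2, 4, -2) + (-1, 0, 1) = (-3, 4, -1)
  D5: (-2, 4, -2) + (0, -1, 1) = (-2, 3, -1)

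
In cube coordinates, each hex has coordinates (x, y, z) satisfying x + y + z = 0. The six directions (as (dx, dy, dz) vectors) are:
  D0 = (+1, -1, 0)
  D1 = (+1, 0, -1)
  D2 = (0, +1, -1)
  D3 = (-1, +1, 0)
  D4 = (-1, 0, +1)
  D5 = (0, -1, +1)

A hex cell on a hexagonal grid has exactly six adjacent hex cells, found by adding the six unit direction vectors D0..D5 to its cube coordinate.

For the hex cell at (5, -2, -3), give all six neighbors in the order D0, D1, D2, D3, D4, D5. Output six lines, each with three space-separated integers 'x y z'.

Answer: 6 -3 -3
6 -2 -4
5 -1 -4
4 -1 -3
4 -2 -2
5 -3 -2

Derivation:
Center: (5, -2, -3). Add each direction:
  D0: (5, -2, -3) + (1, -1, 0) = (6, -3, -3)
  D1: (5, -2, -3) + (1, 0, -1) = (6, -2, -4)
  D2: (5, -2, -3) + (0, 1, -1) = (5, -1, -4)
  D3: (5, -2, -3) + (-1, 1, 0) = (4, -1, -3)
  D4: (5, -2, -3) + (-1, 0, 1) = (4, -2, -2)
  D5: (5, -2, -3) + (0, -1, 1) = (5, -3, -2)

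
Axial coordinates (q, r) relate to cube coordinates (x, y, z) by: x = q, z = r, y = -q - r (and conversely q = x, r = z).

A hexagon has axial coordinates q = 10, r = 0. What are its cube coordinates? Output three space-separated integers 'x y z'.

x = q = 10
z = r = 0
y = -x - z = -(10) - (0) = -10

Answer: 10 -10 0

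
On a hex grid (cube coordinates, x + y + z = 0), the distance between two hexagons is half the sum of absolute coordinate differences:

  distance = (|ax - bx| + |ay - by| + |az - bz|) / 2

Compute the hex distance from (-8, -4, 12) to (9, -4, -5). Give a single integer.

Answer: 17

Derivation:
|ax - bx| = |-8 - 9| = 17
|ay - by| = |-4 - (-4)| = 0
|az - bz| = |12 - (-5)| = 17
distance = (17 + 0 + 17) / 2 = 34 / 2 = 17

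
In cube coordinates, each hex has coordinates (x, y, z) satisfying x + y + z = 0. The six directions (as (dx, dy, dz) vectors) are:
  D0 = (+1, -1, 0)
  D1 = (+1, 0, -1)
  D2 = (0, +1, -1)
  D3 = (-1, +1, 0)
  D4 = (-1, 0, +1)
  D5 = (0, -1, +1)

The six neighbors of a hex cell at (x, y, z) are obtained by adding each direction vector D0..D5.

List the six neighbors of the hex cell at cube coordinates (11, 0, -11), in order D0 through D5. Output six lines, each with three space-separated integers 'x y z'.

Center: (11, 0, -11). Add each direction:
  D0: (11, 0, -11) + (1, -1, 0) = (12, -1, -11)
  D1: (11, 0, -11) + (1, 0, -1) = (12, 0, -12)
  D2: (11, 0, -11) + (0, 1, -1) = (11, 1, -12)
  D3: (11, 0, -11) + (-1, 1, 0) = (10, 1, -11)
  D4: (11, 0, -11) + (-1, 0, 1) = (10, 0, -10)
  D5: (11, 0, -11) + (0, -1, 1) = (11, -1, -10)

Answer: 12 -1 -11
12 0 -12
11 1 -12
10 1 -11
10 0 -10
11 -1 -10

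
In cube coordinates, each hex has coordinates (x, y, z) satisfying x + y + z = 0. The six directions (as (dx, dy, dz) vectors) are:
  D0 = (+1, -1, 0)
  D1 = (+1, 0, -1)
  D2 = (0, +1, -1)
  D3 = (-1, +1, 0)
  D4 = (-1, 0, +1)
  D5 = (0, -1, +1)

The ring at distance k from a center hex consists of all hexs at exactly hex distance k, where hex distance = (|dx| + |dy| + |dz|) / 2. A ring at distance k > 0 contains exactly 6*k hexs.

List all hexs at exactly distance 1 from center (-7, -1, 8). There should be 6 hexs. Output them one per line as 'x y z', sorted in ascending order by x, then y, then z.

Answer: -8 -1 9
-8 0 8
-7 -2 9
-7 0 7
-6 -2 8
-6 -1 7

Derivation:
Walk ring at distance 1 from (-7, -1, 8):
Start at center + D4*1 = (-8, -1, 9)
  hex 0: (-8, -1, 9)
  hex 1: (-7, -2, 9)
  hex 2: (-6, -2, 8)
  hex 3: (-6, -1, 7)
  hex 4: (-7, 0, 7)
  hex 5: (-8, 0, 8)
Sorted: 6 hexes.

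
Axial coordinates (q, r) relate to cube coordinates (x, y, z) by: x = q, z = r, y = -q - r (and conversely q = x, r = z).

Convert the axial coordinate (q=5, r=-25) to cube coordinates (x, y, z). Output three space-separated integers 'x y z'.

x = q = 5
z = r = -25
y = -x - z = -(5) - (-25) = 20

Answer: 5 20 -25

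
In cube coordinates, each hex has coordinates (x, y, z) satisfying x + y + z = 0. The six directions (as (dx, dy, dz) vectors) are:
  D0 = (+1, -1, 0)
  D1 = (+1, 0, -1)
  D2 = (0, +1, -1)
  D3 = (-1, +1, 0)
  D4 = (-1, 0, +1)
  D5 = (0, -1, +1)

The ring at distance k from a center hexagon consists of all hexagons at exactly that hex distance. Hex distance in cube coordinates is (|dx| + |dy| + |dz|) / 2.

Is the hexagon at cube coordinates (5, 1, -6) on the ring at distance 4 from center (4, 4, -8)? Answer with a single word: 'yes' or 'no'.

Answer: no

Derivation:
|px - cx| = |5 - 4| = 1
|py - cy| = |1 - 4| = 3
|pz - cz| = |-6 - (-8)| = 2
distance = (1+3+2)/2 = 6/2 = 3
radius = 4; distance != radius -> no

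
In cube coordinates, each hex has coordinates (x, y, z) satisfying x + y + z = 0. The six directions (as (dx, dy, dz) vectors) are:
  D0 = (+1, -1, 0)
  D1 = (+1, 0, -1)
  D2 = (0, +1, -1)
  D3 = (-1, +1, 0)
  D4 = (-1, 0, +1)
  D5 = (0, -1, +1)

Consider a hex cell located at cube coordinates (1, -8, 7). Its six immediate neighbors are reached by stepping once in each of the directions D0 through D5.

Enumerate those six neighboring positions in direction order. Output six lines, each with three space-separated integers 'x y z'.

Center: (1, -8, 7). Add each direction:
  D0: (1, -8, 7) + (1, -1, 0) = (2, -9, 7)
  D1: (1, -8, 7) + (1, 0, -1) = (2, -8, 6)
  D2: (1, -8, 7) + (0, 1, -1) = (1, -7, 6)
  D3: (1, -8, 7) + (-1, 1, 0) = (0, -7, 7)
  D4: (1, -8, 7) + (-1, 0, 1) = (0, -8, 8)
  D5: (1, -8, 7) + (0, -1, 1) = (1, -9, 8)

Answer: 2 -9 7
2 -8 6
1 -7 6
0 -7 7
0 -8 8
1 -9 8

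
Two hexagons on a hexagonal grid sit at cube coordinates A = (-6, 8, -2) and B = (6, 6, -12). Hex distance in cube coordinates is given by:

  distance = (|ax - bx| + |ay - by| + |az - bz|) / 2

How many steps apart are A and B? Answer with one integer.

Answer: 12

Derivation:
|ax - bx| = |-6 - 6| = 12
|ay - by| = |8 - 6| = 2
|az - bz| = |-2 - (-12)| = 10
distance = (12 + 2 + 10) / 2 = 24 / 2 = 12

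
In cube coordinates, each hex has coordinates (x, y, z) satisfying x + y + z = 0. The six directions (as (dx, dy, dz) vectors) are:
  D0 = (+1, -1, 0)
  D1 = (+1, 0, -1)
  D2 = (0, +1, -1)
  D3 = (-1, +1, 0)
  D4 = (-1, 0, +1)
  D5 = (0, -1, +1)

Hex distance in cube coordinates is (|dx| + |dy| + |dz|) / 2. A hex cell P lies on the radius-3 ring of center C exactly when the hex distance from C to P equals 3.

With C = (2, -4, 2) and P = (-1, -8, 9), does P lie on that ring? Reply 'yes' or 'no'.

Answer: no

Derivation:
|px - cx| = |-1 - 2| = 3
|py - cy| = |-8 - (-4)| = 4
|pz - cz| = |9 - 2| = 7
distance = (3+4+7)/2 = 14/2 = 7
radius = 3; distance != radius -> no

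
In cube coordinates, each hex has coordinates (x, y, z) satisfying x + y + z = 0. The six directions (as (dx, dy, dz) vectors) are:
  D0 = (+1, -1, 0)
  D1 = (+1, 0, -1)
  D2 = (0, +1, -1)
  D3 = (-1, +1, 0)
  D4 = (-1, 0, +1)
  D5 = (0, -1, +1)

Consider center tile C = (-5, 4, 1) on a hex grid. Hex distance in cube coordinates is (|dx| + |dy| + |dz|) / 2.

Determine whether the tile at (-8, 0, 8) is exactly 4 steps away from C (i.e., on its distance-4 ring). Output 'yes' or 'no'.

Answer: no

Derivation:
|px - cx| = |-8 - (-5)| = 3
|py - cy| = |0 - 4| = 4
|pz - cz| = |8 - 1| = 7
distance = (3+4+7)/2 = 14/2 = 7
radius = 4; distance != radius -> no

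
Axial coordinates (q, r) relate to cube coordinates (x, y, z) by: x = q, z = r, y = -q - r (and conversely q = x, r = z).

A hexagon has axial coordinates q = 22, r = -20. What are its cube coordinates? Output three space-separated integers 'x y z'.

x = q = 22
z = r = -20
y = -x - z = -(22) - (-20) = -2

Answer: 22 -2 -20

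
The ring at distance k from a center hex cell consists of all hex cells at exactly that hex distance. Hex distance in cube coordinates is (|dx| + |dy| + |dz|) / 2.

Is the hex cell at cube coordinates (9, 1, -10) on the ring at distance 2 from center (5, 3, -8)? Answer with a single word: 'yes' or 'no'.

|px - cx| = |9 - 5| = 4
|py - cy| = |1 - 3| = 2
|pz - cz| = |-10 - (-8)| = 2
distance = (4+2+2)/2 = 8/2 = 4
radius = 2; distance != radius -> no

Answer: no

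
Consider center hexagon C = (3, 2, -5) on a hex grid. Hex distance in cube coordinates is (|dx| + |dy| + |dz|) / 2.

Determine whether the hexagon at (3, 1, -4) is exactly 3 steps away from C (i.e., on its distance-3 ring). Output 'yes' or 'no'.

|px - cx| = |3 - 3| = 0
|py - cy| = |1 - 2| = 1
|pz - cz| = |-4 - (-5)| = 1
distance = (0+1+1)/2 = 2/2 = 1
radius = 3; distance != radius -> no

Answer: no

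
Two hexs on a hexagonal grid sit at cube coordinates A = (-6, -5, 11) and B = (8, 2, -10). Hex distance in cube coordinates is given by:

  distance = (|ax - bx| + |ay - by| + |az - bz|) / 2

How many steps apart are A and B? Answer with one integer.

|ax - bx| = |-6 - 8| = 14
|ay - by| = |-5 - 2| = 7
|az - bz| = |11 - (-10)| = 21
distance = (14 + 7 + 21) / 2 = 42 / 2 = 21

Answer: 21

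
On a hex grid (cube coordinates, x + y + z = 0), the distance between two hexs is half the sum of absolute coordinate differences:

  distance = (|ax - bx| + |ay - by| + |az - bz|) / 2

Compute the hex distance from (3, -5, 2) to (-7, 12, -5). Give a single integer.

Answer: 17

Derivation:
|ax - bx| = |3 - (-7)| = 10
|ay - by| = |-5 - 12| = 17
|az - bz| = |2 - (-5)| = 7
distance = (10 + 17 + 7) / 2 = 34 / 2 = 17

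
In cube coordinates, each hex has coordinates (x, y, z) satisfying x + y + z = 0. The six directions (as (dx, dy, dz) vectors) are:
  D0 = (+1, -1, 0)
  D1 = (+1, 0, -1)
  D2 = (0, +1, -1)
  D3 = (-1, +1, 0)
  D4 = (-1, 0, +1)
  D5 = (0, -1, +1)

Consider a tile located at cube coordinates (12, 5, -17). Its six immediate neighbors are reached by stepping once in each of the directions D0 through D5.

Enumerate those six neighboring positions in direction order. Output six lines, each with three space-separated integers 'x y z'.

Center: (12, 5, -17). Add each direction:
  D0: (12, 5, -17) + (1, -1, 0) = (13, 4, -17)
  D1: (12, 5, -17) + (1, 0, -1) = (13, 5, -18)
  D2: (12, 5, -17) + (0, 1, -1) = (12, 6, -18)
  D3: (12, 5, -17) + (-1, 1, 0) = (11, 6, -17)
  D4: (12, 5, -17) + (-1, 0, 1) = (11, 5, -16)
  D5: (12, 5, -17) + (0, -1, 1) = (12, 4, -16)

Answer: 13 4 -17
13 5 -18
12 6 -18
11 6 -17
11 5 -16
12 4 -16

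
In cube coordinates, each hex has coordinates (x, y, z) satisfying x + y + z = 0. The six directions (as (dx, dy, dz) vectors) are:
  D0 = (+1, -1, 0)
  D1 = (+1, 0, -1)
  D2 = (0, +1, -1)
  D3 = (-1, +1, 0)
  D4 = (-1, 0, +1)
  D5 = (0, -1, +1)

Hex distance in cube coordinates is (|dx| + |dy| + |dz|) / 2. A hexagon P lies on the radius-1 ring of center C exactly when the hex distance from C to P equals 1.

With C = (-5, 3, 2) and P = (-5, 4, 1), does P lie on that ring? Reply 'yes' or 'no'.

|px - cx| = |-5 - (-5)| = 0
|py - cy| = |4 - 3| = 1
|pz - cz| = |1 - 2| = 1
distance = (0+1+1)/2 = 2/2 = 1
radius = 1; distance == radius -> yes

Answer: yes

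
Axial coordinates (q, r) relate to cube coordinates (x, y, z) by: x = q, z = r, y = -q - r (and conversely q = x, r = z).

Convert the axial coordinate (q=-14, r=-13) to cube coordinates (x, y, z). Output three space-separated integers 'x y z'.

x = q = -14
z = r = -13
y = -x - z = -(-14) - (-13) = 27

Answer: -14 27 -13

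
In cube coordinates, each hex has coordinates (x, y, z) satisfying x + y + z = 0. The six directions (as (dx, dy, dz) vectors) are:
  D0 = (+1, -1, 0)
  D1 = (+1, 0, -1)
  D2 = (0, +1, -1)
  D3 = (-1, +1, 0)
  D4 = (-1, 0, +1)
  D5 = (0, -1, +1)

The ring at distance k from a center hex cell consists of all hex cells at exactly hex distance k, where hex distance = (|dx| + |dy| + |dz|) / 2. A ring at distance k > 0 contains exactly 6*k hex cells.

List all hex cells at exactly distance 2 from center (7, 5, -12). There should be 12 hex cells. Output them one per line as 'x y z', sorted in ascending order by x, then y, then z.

Answer: 5 5 -10
5 6 -11
5 7 -12
6 4 -10
6 7 -13
7 3 -10
7 7 -14
8 3 -11
8 6 -14
9 3 -12
9 4 -13
9 5 -14

Derivation:
Walk ring at distance 2 from (7, 5, -12):
Start at center + D4*2 = (5, 5, -10)
  hex 0: (5, 5, -10)
  hex 1: (6, 4, -10)
  hex 2: (7, 3, -10)
  hex 3: (8, 3, -11)
  hex 4: (9, 3, -12)
  hex 5: (9, 4, -13)
  hex 6: (9, 5, -14)
  hex 7: (8, 6, -14)
  hex 8: (7, 7, -14)
  hex 9: (6, 7, -13)
  hex 10: (5, 7, -12)
  hex 11: (5, 6, -11)
Sorted: 12 hexes.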